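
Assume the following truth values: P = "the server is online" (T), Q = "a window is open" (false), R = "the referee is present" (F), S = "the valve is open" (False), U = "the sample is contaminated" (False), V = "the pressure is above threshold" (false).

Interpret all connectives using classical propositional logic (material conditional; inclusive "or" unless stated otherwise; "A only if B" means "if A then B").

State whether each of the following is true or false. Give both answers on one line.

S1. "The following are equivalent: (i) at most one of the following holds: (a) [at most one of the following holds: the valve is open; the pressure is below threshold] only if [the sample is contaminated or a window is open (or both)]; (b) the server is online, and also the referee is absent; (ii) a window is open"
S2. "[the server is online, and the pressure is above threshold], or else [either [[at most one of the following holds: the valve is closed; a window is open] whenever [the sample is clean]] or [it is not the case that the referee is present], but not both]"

S1 F / S2 F

S1: Formalization: (((S nand ~V) -> (U | Q)) nand (P & ~R)) <-> Q

~V = ~F = T
S nand ~V = F nand T = T
U | Q = F | F = F
(S nand ~V) -> (U | Q) = T -> F = F
~R = ~F = T
P & ~R = T & T = T
((S nand ~V) -> (U | Q)) nand (P & ~R) = F nand T = T
(((S nand ~V) -> (U | Q)) nand (P & ~R)) <-> Q = T <-> F = F
Thus S1 is false.

S2: This is (P & V) | ((~U -> (~S nand Q)) xor ~R).

P & V = T & F = F
~U = ~F = T
~S = ~F = T
~S nand Q = T nand F = T
~U -> (~S nand Q) = T -> T = T
~R = ~F = T
(~U -> (~S nand Q)) xor ~R = T xor T = F
(P & V) | ((~U -> (~S nand Q)) xor ~R) = F | F = F
Hence S2 is false.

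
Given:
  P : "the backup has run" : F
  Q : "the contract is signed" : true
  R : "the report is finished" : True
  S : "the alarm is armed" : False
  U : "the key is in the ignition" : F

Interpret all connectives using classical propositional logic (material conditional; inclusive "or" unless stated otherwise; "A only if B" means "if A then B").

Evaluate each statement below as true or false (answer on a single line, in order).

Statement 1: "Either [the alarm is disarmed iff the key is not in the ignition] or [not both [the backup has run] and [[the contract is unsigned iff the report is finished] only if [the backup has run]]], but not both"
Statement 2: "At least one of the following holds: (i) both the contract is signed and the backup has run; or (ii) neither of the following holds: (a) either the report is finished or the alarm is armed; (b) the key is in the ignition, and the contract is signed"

Statement 1 False / Statement 2 False

Statement 1: In symbols: (not S iff not U) xor (P nand ((not Q iff R) -> P))

not S = not False = True
not U = not False = True
not S iff not U = True iff True = True
not Q = not True = False
not Q iff R = False iff True = False
(not Q iff R) -> P = False -> False = True
P nand ((not Q iff R) -> P) = False nand True = True
(not S iff not U) xor (P nand ((not Q iff R) -> P)) = True xor True = False
Hence Statement 1 is false.

Statement 2: In symbols: (Q and P) or ((R or S) nor (U and Q))

Q and P = True and False = False
R or S = True or False = True
U and Q = False and True = False
(R or S) nor (U and Q) = True nor False = False
(Q and P) or ((R or S) nor (U and Q)) = False or False = False
Hence Statement 2 is false.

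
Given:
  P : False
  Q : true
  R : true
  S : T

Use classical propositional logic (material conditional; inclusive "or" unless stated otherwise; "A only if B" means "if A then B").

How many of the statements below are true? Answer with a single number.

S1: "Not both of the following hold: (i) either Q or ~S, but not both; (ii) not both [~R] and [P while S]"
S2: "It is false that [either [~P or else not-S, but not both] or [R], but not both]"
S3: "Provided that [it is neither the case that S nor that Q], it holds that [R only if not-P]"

S1: Formalization: (Q ⊕ ¬S) ↑ (¬R ↑ (P ∧ S))

¬S = ¬T = F
Q ⊕ ¬S = T ⊕ F = T
¬R = ¬T = F
P ∧ S = F ∧ T = F
¬R ↑ (P ∧ S) = F ↑ F = T
(Q ⊕ ¬S) ↑ (¬R ↑ (P ∧ S)) = T ↑ T = F
Thus S1 is false.

S2: Formalization: ¬((¬P ⊕ ¬S) ⊕ R)

¬P = ¬F = T
¬S = ¬T = F
¬P ⊕ ¬S = T ⊕ F = T
(¬P ⊕ ¬S) ⊕ R = T ⊕ T = F
¬((¬P ⊕ ¬S) ⊕ R) = ¬F = T
Thus S2 is true.

S3: Parsed as (S ↓ Q) → (R → ¬P)

S ↓ Q = T ↓ T = F
¬P = ¬F = T
R → ¬P = T → T = T
(S ↓ Q) → (R → ¬P) = F → T = T
Hence S3 is true.

2 of the 3 statements are true.

2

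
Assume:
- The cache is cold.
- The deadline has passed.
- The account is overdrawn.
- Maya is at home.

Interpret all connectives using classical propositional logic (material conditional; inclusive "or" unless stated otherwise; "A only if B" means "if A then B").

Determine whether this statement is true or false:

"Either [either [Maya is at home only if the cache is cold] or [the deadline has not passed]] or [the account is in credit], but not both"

True.

Let V = "Maya is at home" (T), R = "the cache is warm" (F), N = "the deadline has passed" (T), Q = "the account is overdrawn" (T).
In symbols: ((V -> ~R) | ~N) xor ~Q

~R = ~F = T
V -> ~R = T -> T = T
~N = ~T = F
(V -> ~R) | ~N = T | F = T
~Q = ~T = F
((V -> ~R) | ~N) xor ~Q = T xor F = T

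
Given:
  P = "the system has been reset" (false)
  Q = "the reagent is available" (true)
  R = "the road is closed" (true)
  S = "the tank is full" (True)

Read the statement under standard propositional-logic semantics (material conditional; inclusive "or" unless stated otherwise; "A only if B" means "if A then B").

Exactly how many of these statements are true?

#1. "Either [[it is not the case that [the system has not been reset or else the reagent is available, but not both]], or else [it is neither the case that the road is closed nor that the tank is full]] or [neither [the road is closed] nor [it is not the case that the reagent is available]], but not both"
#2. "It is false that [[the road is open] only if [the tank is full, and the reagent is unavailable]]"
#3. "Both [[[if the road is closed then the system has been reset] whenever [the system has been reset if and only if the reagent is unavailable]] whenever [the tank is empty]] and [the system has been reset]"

#1: Parsed as (~(~P xor Q) | (R nor S)) xor (R nor ~Q)

~P = ~F = T
~P xor Q = T xor T = F
~(~P xor Q) = ~F = T
R nor S = T nor T = F
~(~P xor Q) | (R nor S) = T | F = T
~Q = ~T = F
R nor ~Q = T nor F = F
(~(~P xor Q) | (R nor S)) xor (R nor ~Q) = T xor F = T
So #1 is true.

#2: Formalization: ~(~R -> (S & ~Q))

~R = ~T = F
~Q = ~T = F
S & ~Q = T & F = F
~R -> (S & ~Q) = F -> F = T
~(~R -> (S & ~Q)) = ~T = F
Thus #2 is false.

#3: Parsed as (~S -> ((P <-> ~Q) -> (R -> P))) & P

~S = ~T = F
~Q = ~T = F
P <-> ~Q = F <-> F = T
R -> P = T -> F = F
(P <-> ~Q) -> (R -> P) = T -> F = F
~S -> ((P <-> ~Q) -> (R -> P)) = F -> F = T
(~S -> ((P <-> ~Q) -> (R -> P))) & P = T & F = F
Thus #3 is false.

1 of the 3 statements is true (#1).

1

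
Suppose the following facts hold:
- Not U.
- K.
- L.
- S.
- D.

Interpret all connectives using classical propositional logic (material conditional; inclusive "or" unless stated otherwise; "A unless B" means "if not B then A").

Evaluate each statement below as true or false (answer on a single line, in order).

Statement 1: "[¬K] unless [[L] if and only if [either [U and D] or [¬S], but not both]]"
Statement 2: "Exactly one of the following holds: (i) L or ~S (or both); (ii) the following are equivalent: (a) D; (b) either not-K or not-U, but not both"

Statement 1: In symbols: ~K | (L <-> ((U & D) xor ~S))

~K = ~T = F
U & D = F & T = F
~S = ~T = F
(U & D) xor ~S = F xor F = F
L <-> ((U & D) xor ~S) = T <-> F = F
~K | (L <-> ((U & D) xor ~S)) = F | F = F
Hence Statement 1 is false.

Statement 2: In symbols: (L | ~S) xor (D <-> (~K xor ~U))

~S = ~T = F
L | ~S = T | F = T
~K = ~T = F
~U = ~F = T
~K xor ~U = F xor T = T
D <-> (~K xor ~U) = T <-> T = T
(L | ~S) xor (D <-> (~K xor ~U)) = T xor T = F
Thus Statement 2 is false.

Statement 1 F / Statement 2 F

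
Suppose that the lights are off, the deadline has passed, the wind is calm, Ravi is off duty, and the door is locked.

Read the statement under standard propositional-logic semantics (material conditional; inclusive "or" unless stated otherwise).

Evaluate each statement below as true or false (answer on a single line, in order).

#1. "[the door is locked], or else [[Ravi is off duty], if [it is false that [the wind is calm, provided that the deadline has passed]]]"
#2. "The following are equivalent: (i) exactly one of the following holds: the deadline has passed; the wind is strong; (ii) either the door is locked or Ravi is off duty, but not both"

Let G = "the door is locked" (T), H = "the deadline has passed" (T), V = "the wind is strong" (F), Q = "Ravi is on call" (F).

#1: Formalization: G | (~(H -> ~V) -> ~Q)

~V = ~F = T
H -> ~V = T -> T = T
~(H -> ~V) = ~T = F
~Q = ~F = T
~(H -> ~V) -> ~Q = F -> T = T
G | (~(H -> ~V) -> ~Q) = T | T = T
Thus #1 is true.

#2: Formalization: (H xor V) <-> (G xor ~Q)

H xor V = T xor F = T
~Q = ~F = T
G xor ~Q = T xor T = F
(H xor V) <-> (G xor ~Q) = T <-> F = F
Hence #2 is false.

#1 True; #2 False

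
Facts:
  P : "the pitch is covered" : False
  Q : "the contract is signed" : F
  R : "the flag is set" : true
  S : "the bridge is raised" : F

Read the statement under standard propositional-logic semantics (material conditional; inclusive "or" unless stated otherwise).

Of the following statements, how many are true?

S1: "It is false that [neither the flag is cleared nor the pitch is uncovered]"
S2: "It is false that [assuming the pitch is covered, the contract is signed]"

1

S1: Formalization: not (not R nor not P)

not R = not True = False
not P = not False = True
not R nor not P = False nor True = False
not (not R nor not P) = not False = True
So S1 is true.

S2: Formalization: not (P -> Q)

P -> Q = False -> False = True
not (P -> Q) = not True = False
Hence S2 is false.

Count: 1.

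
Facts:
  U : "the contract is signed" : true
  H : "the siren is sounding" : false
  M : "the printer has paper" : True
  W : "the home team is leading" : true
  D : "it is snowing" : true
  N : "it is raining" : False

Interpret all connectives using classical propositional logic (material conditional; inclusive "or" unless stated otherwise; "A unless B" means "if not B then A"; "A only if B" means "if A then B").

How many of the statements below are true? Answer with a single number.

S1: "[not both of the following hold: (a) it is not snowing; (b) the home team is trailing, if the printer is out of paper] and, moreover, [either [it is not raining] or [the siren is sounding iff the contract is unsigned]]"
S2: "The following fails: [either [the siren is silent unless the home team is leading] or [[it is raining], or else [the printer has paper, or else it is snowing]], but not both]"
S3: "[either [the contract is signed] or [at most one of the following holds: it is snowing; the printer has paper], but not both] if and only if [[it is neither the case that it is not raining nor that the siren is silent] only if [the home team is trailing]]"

S1: Parsed as (~D nand (~M -> ~W)) & (~N | (H <-> ~U))

~D = ~T = F
~M = ~T = F
~W = ~T = F
~M -> ~W = F -> F = T
~D nand (~M -> ~W) = F nand T = T
~N = ~F = T
~U = ~T = F
H <-> ~U = F <-> F = T
~N | (H <-> ~U) = T | T = T
(~D nand (~M -> ~W)) & (~N | (H <-> ~U)) = T & T = T
Hence S1 is true.

S2: In symbols: ~((~H | W) xor (N | (M | D)))

~H = ~F = T
~H | W = T | T = T
M | D = T | T = T
N | (M | D) = F | T = T
(~H | W) xor (N | (M | D)) = T xor T = F
~((~H | W) xor (N | (M | D))) = ~F = T
Hence S2 is true.

S3: In symbols: (U xor (D nand M)) <-> ((~N nor ~H) -> ~W)

D nand M = T nand T = F
U xor (D nand M) = T xor F = T
~N = ~F = T
~H = ~F = T
~N nor ~H = T nor T = F
~W = ~T = F
(~N nor ~H) -> ~W = F -> F = T
(U xor (D nand M)) <-> ((~N nor ~H) -> ~W) = T <-> T = T
Thus S3 is true.

3 of the 3 statements are true (S1, S2, S3).

3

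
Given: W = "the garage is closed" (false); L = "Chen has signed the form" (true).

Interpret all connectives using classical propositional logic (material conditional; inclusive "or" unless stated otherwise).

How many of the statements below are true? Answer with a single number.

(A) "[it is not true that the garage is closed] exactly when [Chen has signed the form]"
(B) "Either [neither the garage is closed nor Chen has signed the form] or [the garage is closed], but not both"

(A): In symbols: not W iff L

not W = not False = True
not W iff L = True iff True = True
So (A) is true.

(B): This is (W nor L) xor W.

W nor L = False nor True = False
(W nor L) xor W = False xor False = False
So (B) is false.

True statements: 1 ((A)).

1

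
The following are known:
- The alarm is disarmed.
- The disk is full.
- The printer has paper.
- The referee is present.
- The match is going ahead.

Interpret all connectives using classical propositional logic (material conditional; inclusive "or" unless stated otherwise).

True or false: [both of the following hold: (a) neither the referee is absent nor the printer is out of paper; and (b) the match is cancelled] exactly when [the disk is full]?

The statement is false.

Let S = "the referee is present" (True), R = "the printer has paper" (True), U = "the match is cancelled" (False), Q = "the disk is full" (True).
Parsed as ((not S nor not R) and U) iff Q

not S = not True = False
not R = not True = False
not S nor not R = False nor False = True
(not S nor not R) and U = True and False = False
((not S nor not R) and U) iff Q = False iff True = False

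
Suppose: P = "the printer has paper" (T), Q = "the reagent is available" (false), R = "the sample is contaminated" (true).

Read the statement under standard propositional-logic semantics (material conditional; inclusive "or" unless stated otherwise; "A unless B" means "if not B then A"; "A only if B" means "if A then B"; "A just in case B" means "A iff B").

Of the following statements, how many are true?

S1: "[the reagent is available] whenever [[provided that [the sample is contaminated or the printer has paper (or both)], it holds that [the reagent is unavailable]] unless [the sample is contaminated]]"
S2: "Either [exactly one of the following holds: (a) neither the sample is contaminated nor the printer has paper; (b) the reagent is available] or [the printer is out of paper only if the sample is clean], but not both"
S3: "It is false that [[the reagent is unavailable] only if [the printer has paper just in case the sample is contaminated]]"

1

S1: Parsed as (((R | P) -> ~Q) | R) -> Q

R | P = T | T = T
~Q = ~F = T
(R | P) -> ~Q = T -> T = T
((R | P) -> ~Q) | R = T | T = T
(((R | P) -> ~Q) | R) -> Q = T -> F = F
So S1 is false.

S2: Parsed as ((R nor P) xor Q) xor (~P -> ~R)

R nor P = T nor T = F
(R nor P) xor Q = F xor F = F
~P = ~T = F
~R = ~T = F
~P -> ~R = F -> F = T
((R nor P) xor Q) xor (~P -> ~R) = F xor T = T
Thus S2 is true.

S3: In symbols: ~(~Q -> (P <-> R))

~Q = ~F = T
P <-> R = T <-> T = T
~Q -> (P <-> R) = T -> T = T
~(~Q -> (P <-> R)) = ~T = F
Hence S3 is false.

1 of the 3 statements is true (S2).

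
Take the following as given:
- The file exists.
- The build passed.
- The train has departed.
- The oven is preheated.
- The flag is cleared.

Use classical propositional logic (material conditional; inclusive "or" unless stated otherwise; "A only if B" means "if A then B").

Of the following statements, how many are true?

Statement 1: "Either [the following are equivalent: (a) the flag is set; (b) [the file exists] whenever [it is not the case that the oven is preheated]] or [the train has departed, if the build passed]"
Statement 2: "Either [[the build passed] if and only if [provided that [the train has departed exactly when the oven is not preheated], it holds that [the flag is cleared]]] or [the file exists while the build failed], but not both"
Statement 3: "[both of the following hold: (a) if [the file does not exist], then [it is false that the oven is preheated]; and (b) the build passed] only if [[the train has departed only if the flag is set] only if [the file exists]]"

Let U = "the flag is set" (F), S = "the oven is preheated" (T), P = "the file exists" (T), Q = "the build passed" (T), R = "the train has departed" (T).

Statement 1: This is (U ↔ (¬S → P)) ∨ (Q → R).

¬S = ¬T = F
¬S → P = F → T = T
U ↔ (¬S → P) = F ↔ T = F
Q → R = T → T = T
(U ↔ (¬S → P)) ∨ (Q → R) = F ∨ T = T
Hence Statement 1 is true.

Statement 2: In symbols: (Q ↔ ((R ↔ ¬S) → ¬U)) ⊕ (P ∧ ¬Q)

¬S = ¬T = F
R ↔ ¬S = T ↔ F = F
¬U = ¬F = T
(R ↔ ¬S) → ¬U = F → T = T
Q ↔ ((R ↔ ¬S) → ¬U) = T ↔ T = T
¬Q = ¬T = F
P ∧ ¬Q = T ∧ F = F
(Q ↔ ((R ↔ ¬S) → ¬U)) ⊕ (P ∧ ¬Q) = T ⊕ F = T
Hence Statement 2 is true.

Statement 3: Formalization: ((¬P → ¬S) ∧ Q) → ((R → U) → P)

¬P = ¬T = F
¬S = ¬T = F
¬P → ¬S = F → F = T
(¬P → ¬S) ∧ Q = T ∧ T = T
R → U = T → F = F
(R → U) → P = F → T = T
((¬P → ¬S) ∧ Q) → ((R → U) → P) = T → T = T
Thus Statement 3 is true.

Count: 3.

3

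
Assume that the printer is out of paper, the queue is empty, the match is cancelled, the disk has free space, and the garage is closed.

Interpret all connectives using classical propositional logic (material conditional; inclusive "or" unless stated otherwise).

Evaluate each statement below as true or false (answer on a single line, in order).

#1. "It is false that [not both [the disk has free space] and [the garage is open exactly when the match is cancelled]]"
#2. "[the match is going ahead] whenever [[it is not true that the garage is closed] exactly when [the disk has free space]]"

#1 F, #2 T

Let S = "the disk is full" (False), U = "the garage is closed" (True), R = "the match is cancelled" (True).

#1: This is not (not S nand (not U iff R)).

not S = not False = True
not U = not True = False
not U iff R = False iff True = False
not S nand (not U iff R) = True nand False = True
not (not S nand (not U iff R)) = not True = False
Hence #1 is false.

#2: Parsed as (not U iff not S) -> not R

not U = not True = False
not S = not False = True
not U iff not S = False iff True = False
not R = not True = False
(not U iff not S) -> not R = False -> False = True
Hence #2 is true.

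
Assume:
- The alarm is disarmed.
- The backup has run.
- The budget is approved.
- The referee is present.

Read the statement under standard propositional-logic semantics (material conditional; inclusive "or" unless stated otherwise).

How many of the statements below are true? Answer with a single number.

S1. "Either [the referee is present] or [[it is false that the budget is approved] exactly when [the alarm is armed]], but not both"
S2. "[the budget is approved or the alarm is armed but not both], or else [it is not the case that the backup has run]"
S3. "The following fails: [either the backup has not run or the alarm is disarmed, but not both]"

1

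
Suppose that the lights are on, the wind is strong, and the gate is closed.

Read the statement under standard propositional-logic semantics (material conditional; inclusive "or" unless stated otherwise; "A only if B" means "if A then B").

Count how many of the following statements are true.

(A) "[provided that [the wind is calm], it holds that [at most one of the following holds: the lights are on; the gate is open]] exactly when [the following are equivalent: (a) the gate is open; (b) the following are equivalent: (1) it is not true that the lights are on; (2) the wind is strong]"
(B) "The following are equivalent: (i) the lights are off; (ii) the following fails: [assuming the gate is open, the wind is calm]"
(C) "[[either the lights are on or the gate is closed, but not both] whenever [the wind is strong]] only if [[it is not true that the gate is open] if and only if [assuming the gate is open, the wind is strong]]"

3

Let Q = "the wind is strong" (True), M = "the lights are on" (True), V = "the gate is open" (False).

(A): Parsed as (not Q -> (M nand V)) iff (V iff (not M iff Q))

not Q = not True = False
M nand V = True nand False = True
not Q -> (M nand V) = False -> True = True
not M = not True = False
not M iff Q = False iff True = False
V iff (not M iff Q) = False iff False = True
(not Q -> (M nand V)) iff (V iff (not M iff Q)) = True iff True = True
Thus (A) is true.

(B): Parsed as not M iff not (V -> not Q)

not M = not True = False
not Q = not True = False
V -> not Q = False -> False = True
not (V -> not Q) = not True = False
not M iff not (V -> not Q) = False iff False = True
Hence (B) is true.

(C): Formalization: (Q -> (M xor not V)) -> (not V iff (V -> Q))

not V = not False = True
M xor not V = True xor True = False
Q -> (M xor not V) = True -> False = False
not V = not False = True
V -> Q = False -> True = True
not V iff (V -> Q) = True iff True = True
(Q -> (M xor not V)) -> (not V iff (V -> Q)) = False -> True = True
Hence (C) is true.

Count: 3.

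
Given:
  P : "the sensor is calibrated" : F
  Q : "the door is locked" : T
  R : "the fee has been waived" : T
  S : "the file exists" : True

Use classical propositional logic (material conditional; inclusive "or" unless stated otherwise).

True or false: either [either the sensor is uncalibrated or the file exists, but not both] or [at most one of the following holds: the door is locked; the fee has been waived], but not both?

The statement is false.

Values: P=F, S=T, Q=T, R=T.
Formalization: (¬P ⊕ S) ⊕ (Q ↑ R)

¬P = ¬F = T
¬P ⊕ S = T ⊕ T = F
Q ↑ R = T ↑ T = F
(¬P ⊕ S) ⊕ (Q ↑ R) = F ⊕ F = F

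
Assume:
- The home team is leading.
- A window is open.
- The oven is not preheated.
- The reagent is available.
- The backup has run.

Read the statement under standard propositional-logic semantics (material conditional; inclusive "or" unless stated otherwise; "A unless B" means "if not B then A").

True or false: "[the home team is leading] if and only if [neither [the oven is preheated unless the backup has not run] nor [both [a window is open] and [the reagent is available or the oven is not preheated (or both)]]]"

False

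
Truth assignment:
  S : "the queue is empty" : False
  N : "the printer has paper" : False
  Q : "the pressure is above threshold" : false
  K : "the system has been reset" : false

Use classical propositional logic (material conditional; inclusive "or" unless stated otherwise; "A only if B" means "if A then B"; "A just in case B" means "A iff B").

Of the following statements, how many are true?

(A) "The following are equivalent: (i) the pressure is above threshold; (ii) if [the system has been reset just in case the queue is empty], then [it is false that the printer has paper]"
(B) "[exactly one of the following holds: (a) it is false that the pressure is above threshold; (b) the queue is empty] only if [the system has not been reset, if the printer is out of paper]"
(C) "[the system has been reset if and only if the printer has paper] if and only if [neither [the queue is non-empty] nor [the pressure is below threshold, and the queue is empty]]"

1

(A): In symbols: Q <-> ((K <-> S) -> ~N)

K <-> S = F <-> F = T
~N = ~F = T
(K <-> S) -> ~N = T -> T = T
Q <-> ((K <-> S) -> ~N) = F <-> T = F
Hence (A) is false.

(B): Formalization: (~Q xor S) -> (~N -> ~K)

~Q = ~F = T
~Q xor S = T xor F = T
~N = ~F = T
~K = ~F = T
~N -> ~K = T -> T = T
(~Q xor S) -> (~N -> ~K) = T -> T = T
Hence (B) is true.

(C): Formalization: (K <-> N) <-> (~S nor (~Q & S))

K <-> N = F <-> F = T
~S = ~F = T
~Q = ~F = T
~Q & S = T & F = F
~S nor (~Q & S) = T nor F = F
(K <-> N) <-> (~S nor (~Q & S)) = T <-> F = F
So (C) is false.

1 of the 3 statements is true.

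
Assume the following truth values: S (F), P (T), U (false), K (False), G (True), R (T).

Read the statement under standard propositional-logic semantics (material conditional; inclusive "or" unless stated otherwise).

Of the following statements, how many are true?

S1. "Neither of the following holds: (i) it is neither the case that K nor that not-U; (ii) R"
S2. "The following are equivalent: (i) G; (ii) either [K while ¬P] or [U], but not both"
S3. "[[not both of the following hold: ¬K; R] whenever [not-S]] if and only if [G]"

0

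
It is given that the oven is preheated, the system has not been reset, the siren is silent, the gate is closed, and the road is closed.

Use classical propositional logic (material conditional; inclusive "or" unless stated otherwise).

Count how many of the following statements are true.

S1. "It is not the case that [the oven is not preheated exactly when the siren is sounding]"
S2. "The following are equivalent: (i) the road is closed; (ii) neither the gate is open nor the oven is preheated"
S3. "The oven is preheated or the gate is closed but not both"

0

Let P = "the oven is preheated" (T), R = "the siren is sounding" (F), U = "the road is closed" (T), S = "the gate is open" (F).

S1: In symbols: ¬(¬P ↔ R)

¬P = ¬T = F
¬P ↔ R = F ↔ F = T
¬(¬P ↔ R) = ¬T = F
So S1 is false.

S2: In symbols: U ↔ (S ↓ P)

S ↓ P = F ↓ T = F
U ↔ (S ↓ P) = T ↔ F = F
So S2 is false.

S3: Formalization: P ⊕ ¬S

¬S = ¬F = T
P ⊕ ¬S = T ⊕ T = F
Hence S3 is false.

True statements: 0 (none).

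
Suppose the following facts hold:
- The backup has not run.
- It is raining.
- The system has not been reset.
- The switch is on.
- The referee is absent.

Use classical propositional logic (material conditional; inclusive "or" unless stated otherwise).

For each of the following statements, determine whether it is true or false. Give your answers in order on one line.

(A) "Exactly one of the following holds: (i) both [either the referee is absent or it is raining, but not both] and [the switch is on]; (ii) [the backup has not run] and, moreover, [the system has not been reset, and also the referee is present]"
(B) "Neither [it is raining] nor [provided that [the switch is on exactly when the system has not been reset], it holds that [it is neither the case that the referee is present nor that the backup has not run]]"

Let U = "the referee is present" (F), Q = "it is raining" (T), S = "the switch is on" (T), P = "the backup has run" (F), R = "the system has been reset" (F).

(A): Parsed as ((~U xor Q) & S) xor (~P & (~R & U))

~U = ~F = T
~U xor Q = T xor T = F
(~U xor Q) & S = F & T = F
~P = ~F = T
~R = ~F = T
~R & U = T & F = F
~P & (~R & U) = T & F = F
((~U xor Q) & S) xor (~P & (~R & U)) = F xor F = F
Hence (A) is false.

(B): This is Q nor ((S <-> ~R) -> (U nor ~P)).

~R = ~F = T
S <-> ~R = T <-> T = T
~P = ~F = T
U nor ~P = F nor T = F
(S <-> ~R) -> (U nor ~P) = T -> F = F
Q nor ((S <-> ~R) -> (U nor ~P)) = T nor F = F
Thus (B) is false.

(A) F; (B) F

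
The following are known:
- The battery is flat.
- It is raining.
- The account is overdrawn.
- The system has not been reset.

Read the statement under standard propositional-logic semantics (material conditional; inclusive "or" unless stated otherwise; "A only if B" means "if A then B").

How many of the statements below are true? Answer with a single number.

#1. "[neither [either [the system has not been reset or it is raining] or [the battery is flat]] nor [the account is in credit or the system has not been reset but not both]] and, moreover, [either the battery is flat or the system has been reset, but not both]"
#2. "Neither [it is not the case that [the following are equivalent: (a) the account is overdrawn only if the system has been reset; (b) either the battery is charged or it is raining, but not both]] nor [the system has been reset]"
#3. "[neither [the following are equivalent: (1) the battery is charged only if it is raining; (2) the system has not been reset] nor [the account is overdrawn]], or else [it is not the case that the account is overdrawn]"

Let S = "the system has been reset" (F), Q = "it is raining" (T), P = "the battery is charged" (F), R = "the account is overdrawn" (T).

#1: Parsed as (((¬S ∨ Q) ∨ ¬P) ↓ (¬R ⊕ ¬S)) ∧ (¬P ⊕ S)

¬S = ¬F = T
¬S ∨ Q = T ∨ T = T
¬P = ¬F = T
(¬S ∨ Q) ∨ ¬P = T ∨ T = T
¬R = ¬T = F
¬S = ¬F = T
¬R ⊕ ¬S = F ⊕ T = T
((¬S ∨ Q) ∨ ¬P) ↓ (¬R ⊕ ¬S) = T ↓ T = F
¬P = ¬F = T
¬P ⊕ S = T ⊕ F = T
(((¬S ∨ Q) ∨ ¬P) ↓ (¬R ⊕ ¬S)) ∧ (¬P ⊕ S) = F ∧ T = F
Thus #1 is false.

#2: In symbols: ¬((R → S) ↔ (P ⊕ Q)) ↓ S

R → S = T → F = F
P ⊕ Q = F ⊕ T = T
(R → S) ↔ (P ⊕ Q) = F ↔ T = F
¬((R → S) ↔ (P ⊕ Q)) = ¬F = T
¬((R → S) ↔ (P ⊕ Q)) ↓ S = T ↓ F = F
Hence #2 is false.

#3: This is (((P → Q) ↔ ¬S) ↓ R) ∨ ¬R.

P → Q = F → T = T
¬S = ¬F = T
(P → Q) ↔ ¬S = T ↔ T = T
((P → Q) ↔ ¬S) ↓ R = T ↓ T = F
¬R = ¬T = F
(((P → Q) ↔ ¬S) ↓ R) ∨ ¬R = F ∨ F = F
Thus #3 is false.

Count: 0.

0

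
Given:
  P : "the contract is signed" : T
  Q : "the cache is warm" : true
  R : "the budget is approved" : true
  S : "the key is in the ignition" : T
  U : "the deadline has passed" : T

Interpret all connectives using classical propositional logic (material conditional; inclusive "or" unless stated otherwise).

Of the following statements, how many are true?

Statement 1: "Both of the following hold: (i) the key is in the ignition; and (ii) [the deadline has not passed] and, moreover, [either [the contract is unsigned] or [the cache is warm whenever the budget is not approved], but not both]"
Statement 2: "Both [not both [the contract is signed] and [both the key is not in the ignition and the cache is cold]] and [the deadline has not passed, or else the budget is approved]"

Statement 1: Parsed as S ∧ (¬U ∧ (¬P ⊕ (¬R → Q)))

¬U = ¬T = F
¬P = ¬T = F
¬R = ¬T = F
¬R → Q = F → T = T
¬P ⊕ (¬R → Q) = F ⊕ T = T
¬U ∧ (¬P ⊕ (¬R → Q)) = F ∧ T = F
S ∧ (¬U ∧ (¬P ⊕ (¬R → Q))) = T ∧ F = F
Hence Statement 1 is false.

Statement 2: In symbols: (P ↑ (¬S ∧ ¬Q)) ∧ (¬U ∨ R)

¬S = ¬T = F
¬Q = ¬T = F
¬S ∧ ¬Q = F ∧ F = F
P ↑ (¬S ∧ ¬Q) = T ↑ F = T
¬U = ¬T = F
¬U ∨ R = F ∨ T = T
(P ↑ (¬S ∧ ¬Q)) ∧ (¬U ∨ R) = T ∧ T = T
Thus Statement 2 is true.

Count: 1.

1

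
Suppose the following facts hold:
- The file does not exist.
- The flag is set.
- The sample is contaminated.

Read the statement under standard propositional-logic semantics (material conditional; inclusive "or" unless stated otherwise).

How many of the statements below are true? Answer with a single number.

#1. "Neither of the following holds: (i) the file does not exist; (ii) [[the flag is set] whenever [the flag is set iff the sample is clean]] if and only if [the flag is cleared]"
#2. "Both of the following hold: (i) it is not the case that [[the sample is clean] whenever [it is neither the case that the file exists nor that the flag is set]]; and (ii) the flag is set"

Let P = "the file exists" (False), Q = "the flag is set" (True), R = "the sample is contaminated" (True).

#1: Formalization: not P nor (((Q iff not R) -> Q) iff not Q)

not P = not False = True
not R = not True = False
Q iff not R = True iff False = False
(Q iff not R) -> Q = False -> True = True
not Q = not True = False
((Q iff not R) -> Q) iff not Q = True iff False = False
not P nor (((Q iff not R) -> Q) iff not Q) = True nor False = False
So #1 is false.

#2: Parsed as not ((P nor Q) -> not R) and Q

P nor Q = False nor True = False
not R = not True = False
(P nor Q) -> not R = False -> False = True
not ((P nor Q) -> not R) = not True = False
not ((P nor Q) -> not R) and Q = False and True = False
Hence #2 is false.

Count: 0.

0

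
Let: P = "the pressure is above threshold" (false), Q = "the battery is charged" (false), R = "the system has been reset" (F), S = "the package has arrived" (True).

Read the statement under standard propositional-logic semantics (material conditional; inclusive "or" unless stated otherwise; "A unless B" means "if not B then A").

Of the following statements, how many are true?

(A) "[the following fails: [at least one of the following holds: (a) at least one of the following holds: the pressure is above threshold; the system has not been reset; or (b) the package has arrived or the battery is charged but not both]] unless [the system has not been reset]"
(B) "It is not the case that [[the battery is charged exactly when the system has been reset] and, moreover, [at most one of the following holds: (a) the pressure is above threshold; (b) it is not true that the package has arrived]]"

(A): Parsed as not ((P or not R) or (S xor Q)) or not R

not R = not False = True
P or not R = False or True = True
S xor Q = True xor False = True
(P or not R) or (S xor Q) = True or True = True
not ((P or not R) or (S xor Q)) = not True = False
not R = not False = True
not ((P or not R) or (S xor Q)) or not R = False or True = True
Hence (A) is true.

(B): Formalization: not ((Q iff R) and (P nand not S))

Q iff R = False iff False = True
not S = not True = False
P nand not S = False nand False = True
(Q iff R) and (P nand not S) = True and True = True
not ((Q iff R) and (P nand not S)) = not True = False
So (B) is false.

True statements: 1 ((A)).

1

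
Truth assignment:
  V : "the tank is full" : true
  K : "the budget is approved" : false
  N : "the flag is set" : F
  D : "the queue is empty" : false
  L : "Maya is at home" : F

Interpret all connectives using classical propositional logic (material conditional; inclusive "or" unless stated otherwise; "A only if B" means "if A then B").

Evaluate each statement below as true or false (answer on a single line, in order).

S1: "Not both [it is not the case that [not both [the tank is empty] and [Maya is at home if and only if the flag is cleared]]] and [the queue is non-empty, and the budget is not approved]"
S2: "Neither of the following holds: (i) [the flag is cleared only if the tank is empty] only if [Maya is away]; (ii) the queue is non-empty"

S1: In symbols: ¬(¬V ↑ (L ↔ ¬N)) ↑ (¬D ∧ ¬K)

¬V = ¬T = F
¬N = ¬F = T
L ↔ ¬N = F ↔ T = F
¬V ↑ (L ↔ ¬N) = F ↑ F = T
¬(¬V ↑ (L ↔ ¬N)) = ¬T = F
¬D = ¬F = T
¬K = ¬F = T
¬D ∧ ¬K = T ∧ T = T
¬(¬V ↑ (L ↔ ¬N)) ↑ (¬D ∧ ¬K) = F ↑ T = T
So S1 is true.

S2: Formalization: ((¬N → ¬V) → ¬L) ↓ ¬D

¬N = ¬F = T
¬V = ¬T = F
¬N → ¬V = T → F = F
¬L = ¬F = T
(¬N → ¬V) → ¬L = F → T = T
¬D = ¬F = T
((¬N → ¬V) → ¬L) ↓ ¬D = T ↓ T = F
So S2 is false.

S1 True; S2 False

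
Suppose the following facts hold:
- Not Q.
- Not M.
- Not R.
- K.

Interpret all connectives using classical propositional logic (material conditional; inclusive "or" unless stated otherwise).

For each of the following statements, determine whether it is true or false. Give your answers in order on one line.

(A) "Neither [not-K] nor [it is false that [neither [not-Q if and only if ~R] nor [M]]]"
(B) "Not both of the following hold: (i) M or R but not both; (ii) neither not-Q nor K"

(A) F / (B) T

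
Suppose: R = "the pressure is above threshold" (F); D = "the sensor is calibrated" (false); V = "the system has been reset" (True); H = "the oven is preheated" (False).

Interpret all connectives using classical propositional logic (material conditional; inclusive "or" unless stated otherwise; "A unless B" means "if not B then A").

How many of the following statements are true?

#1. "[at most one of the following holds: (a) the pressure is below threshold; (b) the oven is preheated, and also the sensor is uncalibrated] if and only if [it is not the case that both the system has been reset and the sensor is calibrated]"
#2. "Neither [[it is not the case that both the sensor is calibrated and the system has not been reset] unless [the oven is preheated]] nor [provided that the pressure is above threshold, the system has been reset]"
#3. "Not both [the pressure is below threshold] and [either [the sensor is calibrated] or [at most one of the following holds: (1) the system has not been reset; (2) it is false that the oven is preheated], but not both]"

1

#1: Formalization: (not R nand (H and not D)) iff (V nand D)

not R = not False = True
not D = not False = True
H and not D = False and True = False
not R nand (H and not D) = True nand False = True
V nand D = True nand False = True
(not R nand (H and not D)) iff (V nand D) = True iff True = True
Thus #1 is true.

#2: In symbols: ((D nand not V) or H) nor (R -> V)

not V = not True = False
D nand not V = False nand False = True
(D nand not V) or H = True or False = True
R -> V = False -> True = True
((D nand not V) or H) nor (R -> V) = True nor True = False
Thus #2 is false.

#3: In symbols: not R nand (D xor (not V nand not H))

not R = not False = True
not V = not True = False
not H = not False = True
not V nand not H = False nand True = True
D xor (not V nand not H) = False xor True = True
not R nand (D xor (not V nand not H)) = True nand True = False
Thus #3 is false.

1 of the 3 statements is true (#1).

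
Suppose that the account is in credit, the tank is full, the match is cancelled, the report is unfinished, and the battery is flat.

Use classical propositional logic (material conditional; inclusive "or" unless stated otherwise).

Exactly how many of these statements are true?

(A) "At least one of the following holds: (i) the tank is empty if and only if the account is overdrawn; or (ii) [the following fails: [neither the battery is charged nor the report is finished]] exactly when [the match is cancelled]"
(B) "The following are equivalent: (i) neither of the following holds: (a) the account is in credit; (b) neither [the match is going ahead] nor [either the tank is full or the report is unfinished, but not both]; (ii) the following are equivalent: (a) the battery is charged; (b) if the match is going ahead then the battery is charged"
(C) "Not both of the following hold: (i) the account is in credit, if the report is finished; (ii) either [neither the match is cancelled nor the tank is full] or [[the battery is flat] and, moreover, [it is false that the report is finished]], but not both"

Let Q = "the tank is full" (T), P = "the account is overdrawn" (F), U = "the battery is charged" (F), S = "the report is finished" (F), R = "the match is cancelled" (T).

(A): Formalization: (¬Q ↔ P) ∨ (¬(U ↓ S) ↔ R)

¬Q = ¬T = F
¬Q ↔ P = F ↔ F = T
U ↓ S = F ↓ F = T
¬(U ↓ S) = ¬T = F
¬(U ↓ S) ↔ R = F ↔ T = F
(¬Q ↔ P) ∨ (¬(U ↓ S) ↔ R) = T ∨ F = T
Hence (A) is true.

(B): This is (¬P ↓ (¬R ↓ (Q ⊕ ¬S))) ↔ (U ↔ (¬R → U)).

¬P = ¬F = T
¬R = ¬T = F
¬S = ¬F = T
Q ⊕ ¬S = T ⊕ T = F
¬R ↓ (Q ⊕ ¬S) = F ↓ F = T
¬P ↓ (¬R ↓ (Q ⊕ ¬S)) = T ↓ T = F
¬R = ¬T = F
¬R → U = F → F = T
U ↔ (¬R → U) = F ↔ T = F
(¬P ↓ (¬R ↓ (Q ⊕ ¬S))) ↔ (U ↔ (¬R → U)) = F ↔ F = T
Thus (B) is true.

(C): Parsed as (S → ¬P) ↑ ((R ↓ Q) ⊕ (¬U ∧ ¬S))

¬P = ¬F = T
S → ¬P = F → T = T
R ↓ Q = T ↓ T = F
¬U = ¬F = T
¬S = ¬F = T
¬U ∧ ¬S = T ∧ T = T
(R ↓ Q) ⊕ (¬U ∧ ¬S) = F ⊕ T = T
(S → ¬P) ↑ ((R ↓ Q) ⊕ (¬U ∧ ¬S)) = T ↑ T = F
So (C) is false.

True statements: 2 ((A), (B)).

2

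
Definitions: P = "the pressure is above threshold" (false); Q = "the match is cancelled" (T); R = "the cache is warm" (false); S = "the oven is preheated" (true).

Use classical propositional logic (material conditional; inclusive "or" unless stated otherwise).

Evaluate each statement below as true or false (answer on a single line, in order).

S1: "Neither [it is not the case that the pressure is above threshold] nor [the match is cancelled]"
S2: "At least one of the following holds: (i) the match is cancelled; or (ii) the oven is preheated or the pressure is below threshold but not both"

S1 F / S2 T

S1: This is not P nor Q.

not P = not False = True
not P nor Q = True nor True = False
So S1 is false.

S2: This is Q or (S xor not P).

not P = not False = True
S xor not P = True xor True = False
Q or (S xor not P) = True or False = True
Hence S2 is true.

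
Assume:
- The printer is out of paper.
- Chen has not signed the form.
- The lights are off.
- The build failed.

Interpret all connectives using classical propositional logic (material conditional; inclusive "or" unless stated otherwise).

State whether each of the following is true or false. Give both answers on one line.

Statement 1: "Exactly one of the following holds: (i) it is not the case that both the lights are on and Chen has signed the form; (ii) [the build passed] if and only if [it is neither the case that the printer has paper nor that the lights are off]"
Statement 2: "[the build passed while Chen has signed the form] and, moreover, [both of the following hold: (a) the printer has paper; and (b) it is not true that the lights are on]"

Let W = "the lights are on" (F), P = "Chen has signed the form" (F), Q = "the build passed" (F), H = "the printer has paper" (F).

Statement 1: Formalization: (W nand P) xor (Q <-> (H nor ~W))

W nand P = F nand F = T
~W = ~F = T
H nor ~W = F nor T = F
Q <-> (H nor ~W) = F <-> F = T
(W nand P) xor (Q <-> (H nor ~W)) = T xor T = F
So Statement 1 is false.

Statement 2: Parsed as (Q & P) & (H & ~W)

Q & P = F & F = F
~W = ~F = T
H & ~W = F & T = F
(Q & P) & (H & ~W) = F & F = F
Thus Statement 2 is false.

Statement 1 false, Statement 2 false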